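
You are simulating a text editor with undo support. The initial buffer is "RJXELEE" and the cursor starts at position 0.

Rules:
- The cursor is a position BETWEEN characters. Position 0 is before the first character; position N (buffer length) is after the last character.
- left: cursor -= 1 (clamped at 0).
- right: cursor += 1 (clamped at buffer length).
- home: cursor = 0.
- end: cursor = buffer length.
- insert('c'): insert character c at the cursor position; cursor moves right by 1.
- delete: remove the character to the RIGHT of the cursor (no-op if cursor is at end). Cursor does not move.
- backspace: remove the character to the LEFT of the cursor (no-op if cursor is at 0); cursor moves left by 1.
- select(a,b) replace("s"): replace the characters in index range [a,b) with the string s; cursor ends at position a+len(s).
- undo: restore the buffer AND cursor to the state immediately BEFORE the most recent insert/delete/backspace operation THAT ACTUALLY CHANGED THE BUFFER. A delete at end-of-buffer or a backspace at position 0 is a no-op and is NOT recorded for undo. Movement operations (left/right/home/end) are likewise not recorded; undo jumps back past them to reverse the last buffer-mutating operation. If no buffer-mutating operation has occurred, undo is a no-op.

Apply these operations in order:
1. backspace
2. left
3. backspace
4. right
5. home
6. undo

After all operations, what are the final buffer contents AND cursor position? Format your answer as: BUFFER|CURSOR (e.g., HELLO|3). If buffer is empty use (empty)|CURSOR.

After op 1 (backspace): buf='RJXELEE' cursor=0
After op 2 (left): buf='RJXELEE' cursor=0
After op 3 (backspace): buf='RJXELEE' cursor=0
After op 4 (right): buf='RJXELEE' cursor=1
After op 5 (home): buf='RJXELEE' cursor=0
After op 6 (undo): buf='RJXELEE' cursor=0

Answer: RJXELEE|0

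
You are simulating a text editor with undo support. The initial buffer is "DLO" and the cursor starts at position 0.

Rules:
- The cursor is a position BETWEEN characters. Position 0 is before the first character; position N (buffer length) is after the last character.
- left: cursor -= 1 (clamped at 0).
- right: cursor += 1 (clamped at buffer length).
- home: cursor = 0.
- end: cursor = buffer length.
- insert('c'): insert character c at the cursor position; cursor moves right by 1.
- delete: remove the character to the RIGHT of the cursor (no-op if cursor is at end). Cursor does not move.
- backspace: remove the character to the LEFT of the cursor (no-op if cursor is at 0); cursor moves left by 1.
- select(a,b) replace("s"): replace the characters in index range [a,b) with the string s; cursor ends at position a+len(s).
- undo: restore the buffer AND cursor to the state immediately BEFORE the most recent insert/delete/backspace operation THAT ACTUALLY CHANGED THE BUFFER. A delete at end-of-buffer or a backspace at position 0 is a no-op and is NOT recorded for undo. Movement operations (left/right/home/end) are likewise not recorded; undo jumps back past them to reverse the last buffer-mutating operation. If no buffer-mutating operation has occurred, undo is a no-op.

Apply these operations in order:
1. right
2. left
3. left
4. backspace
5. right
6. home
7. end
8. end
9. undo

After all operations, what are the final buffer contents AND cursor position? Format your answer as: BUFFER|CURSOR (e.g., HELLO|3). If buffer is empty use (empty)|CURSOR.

Answer: DLO|3

Derivation:
After op 1 (right): buf='DLO' cursor=1
After op 2 (left): buf='DLO' cursor=0
After op 3 (left): buf='DLO' cursor=0
After op 4 (backspace): buf='DLO' cursor=0
After op 5 (right): buf='DLO' cursor=1
After op 6 (home): buf='DLO' cursor=0
After op 7 (end): buf='DLO' cursor=3
After op 8 (end): buf='DLO' cursor=3
After op 9 (undo): buf='DLO' cursor=3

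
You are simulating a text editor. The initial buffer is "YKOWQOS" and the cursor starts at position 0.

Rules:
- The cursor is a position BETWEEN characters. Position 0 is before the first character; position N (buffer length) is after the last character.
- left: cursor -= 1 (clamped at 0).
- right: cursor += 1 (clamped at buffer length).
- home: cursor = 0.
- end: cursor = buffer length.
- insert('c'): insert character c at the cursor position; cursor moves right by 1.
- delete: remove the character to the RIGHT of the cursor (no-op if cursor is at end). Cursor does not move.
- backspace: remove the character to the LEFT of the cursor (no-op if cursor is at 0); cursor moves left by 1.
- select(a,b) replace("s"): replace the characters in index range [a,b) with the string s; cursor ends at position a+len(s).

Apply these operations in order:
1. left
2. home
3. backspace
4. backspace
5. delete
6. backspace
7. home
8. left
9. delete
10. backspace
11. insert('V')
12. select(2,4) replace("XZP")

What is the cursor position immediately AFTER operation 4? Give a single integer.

After op 1 (left): buf='YKOWQOS' cursor=0
After op 2 (home): buf='YKOWQOS' cursor=0
After op 3 (backspace): buf='YKOWQOS' cursor=0
After op 4 (backspace): buf='YKOWQOS' cursor=0

Answer: 0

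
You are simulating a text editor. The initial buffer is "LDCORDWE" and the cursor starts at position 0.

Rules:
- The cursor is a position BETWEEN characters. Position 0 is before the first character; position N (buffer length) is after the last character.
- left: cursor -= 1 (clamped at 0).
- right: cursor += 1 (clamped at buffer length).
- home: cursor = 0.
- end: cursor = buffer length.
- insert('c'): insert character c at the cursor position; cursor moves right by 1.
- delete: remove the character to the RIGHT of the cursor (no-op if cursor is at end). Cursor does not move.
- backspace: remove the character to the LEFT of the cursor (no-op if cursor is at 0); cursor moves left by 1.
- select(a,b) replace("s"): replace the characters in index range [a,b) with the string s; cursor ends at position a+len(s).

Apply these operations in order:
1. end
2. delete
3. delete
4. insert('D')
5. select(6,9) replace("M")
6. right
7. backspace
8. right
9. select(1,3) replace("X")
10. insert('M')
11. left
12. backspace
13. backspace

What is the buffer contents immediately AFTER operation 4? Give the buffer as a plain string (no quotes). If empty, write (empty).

Answer: LDCORDWED

Derivation:
After op 1 (end): buf='LDCORDWE' cursor=8
After op 2 (delete): buf='LDCORDWE' cursor=8
After op 3 (delete): buf='LDCORDWE' cursor=8
After op 4 (insert('D')): buf='LDCORDWED' cursor=9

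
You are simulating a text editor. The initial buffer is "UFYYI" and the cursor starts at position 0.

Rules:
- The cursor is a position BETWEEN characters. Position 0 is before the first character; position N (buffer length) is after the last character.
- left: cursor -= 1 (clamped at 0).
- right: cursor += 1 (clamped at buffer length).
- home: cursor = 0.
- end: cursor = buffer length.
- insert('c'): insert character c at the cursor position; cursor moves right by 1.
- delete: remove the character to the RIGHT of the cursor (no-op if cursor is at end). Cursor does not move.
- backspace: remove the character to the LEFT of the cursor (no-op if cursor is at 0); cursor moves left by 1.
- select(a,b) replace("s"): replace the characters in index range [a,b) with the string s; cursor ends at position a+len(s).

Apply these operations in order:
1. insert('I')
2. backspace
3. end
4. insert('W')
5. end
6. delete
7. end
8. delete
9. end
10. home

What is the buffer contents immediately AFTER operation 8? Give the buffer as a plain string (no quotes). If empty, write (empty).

Answer: UFYYIW

Derivation:
After op 1 (insert('I')): buf='IUFYYI' cursor=1
After op 2 (backspace): buf='UFYYI' cursor=0
After op 3 (end): buf='UFYYI' cursor=5
After op 4 (insert('W')): buf='UFYYIW' cursor=6
After op 5 (end): buf='UFYYIW' cursor=6
After op 6 (delete): buf='UFYYIW' cursor=6
After op 7 (end): buf='UFYYIW' cursor=6
After op 8 (delete): buf='UFYYIW' cursor=6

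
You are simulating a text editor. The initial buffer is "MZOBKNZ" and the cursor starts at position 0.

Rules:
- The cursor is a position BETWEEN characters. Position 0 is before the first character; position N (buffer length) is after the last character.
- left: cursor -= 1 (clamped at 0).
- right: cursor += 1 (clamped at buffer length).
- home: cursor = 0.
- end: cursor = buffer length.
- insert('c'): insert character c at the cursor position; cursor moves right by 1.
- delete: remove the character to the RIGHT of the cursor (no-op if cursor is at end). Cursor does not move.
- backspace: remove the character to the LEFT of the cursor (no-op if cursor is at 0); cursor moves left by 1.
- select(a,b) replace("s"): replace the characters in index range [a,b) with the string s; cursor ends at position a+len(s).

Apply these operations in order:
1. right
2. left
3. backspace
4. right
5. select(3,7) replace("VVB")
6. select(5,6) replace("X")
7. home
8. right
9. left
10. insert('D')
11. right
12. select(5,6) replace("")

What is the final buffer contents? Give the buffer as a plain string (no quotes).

Answer: DMZOVX

Derivation:
After op 1 (right): buf='MZOBKNZ' cursor=1
After op 2 (left): buf='MZOBKNZ' cursor=0
After op 3 (backspace): buf='MZOBKNZ' cursor=0
After op 4 (right): buf='MZOBKNZ' cursor=1
After op 5 (select(3,7) replace("VVB")): buf='MZOVVB' cursor=6
After op 6 (select(5,6) replace("X")): buf='MZOVVX' cursor=6
After op 7 (home): buf='MZOVVX' cursor=0
After op 8 (right): buf='MZOVVX' cursor=1
After op 9 (left): buf='MZOVVX' cursor=0
After op 10 (insert('D')): buf='DMZOVVX' cursor=1
After op 11 (right): buf='DMZOVVX' cursor=2
After op 12 (select(5,6) replace("")): buf='DMZOVX' cursor=5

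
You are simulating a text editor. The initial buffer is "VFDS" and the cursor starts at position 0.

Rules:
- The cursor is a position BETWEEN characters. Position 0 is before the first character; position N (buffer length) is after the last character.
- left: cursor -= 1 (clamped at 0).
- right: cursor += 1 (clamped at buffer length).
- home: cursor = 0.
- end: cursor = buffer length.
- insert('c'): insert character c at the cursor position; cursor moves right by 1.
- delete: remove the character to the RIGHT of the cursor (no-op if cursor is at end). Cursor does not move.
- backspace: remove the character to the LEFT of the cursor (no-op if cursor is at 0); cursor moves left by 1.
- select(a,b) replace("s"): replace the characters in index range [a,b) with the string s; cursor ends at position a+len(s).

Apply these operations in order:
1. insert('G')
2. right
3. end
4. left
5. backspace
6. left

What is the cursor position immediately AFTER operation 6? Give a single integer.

After op 1 (insert('G')): buf='GVFDS' cursor=1
After op 2 (right): buf='GVFDS' cursor=2
After op 3 (end): buf='GVFDS' cursor=5
After op 4 (left): buf='GVFDS' cursor=4
After op 5 (backspace): buf='GVFS' cursor=3
After op 6 (left): buf='GVFS' cursor=2

Answer: 2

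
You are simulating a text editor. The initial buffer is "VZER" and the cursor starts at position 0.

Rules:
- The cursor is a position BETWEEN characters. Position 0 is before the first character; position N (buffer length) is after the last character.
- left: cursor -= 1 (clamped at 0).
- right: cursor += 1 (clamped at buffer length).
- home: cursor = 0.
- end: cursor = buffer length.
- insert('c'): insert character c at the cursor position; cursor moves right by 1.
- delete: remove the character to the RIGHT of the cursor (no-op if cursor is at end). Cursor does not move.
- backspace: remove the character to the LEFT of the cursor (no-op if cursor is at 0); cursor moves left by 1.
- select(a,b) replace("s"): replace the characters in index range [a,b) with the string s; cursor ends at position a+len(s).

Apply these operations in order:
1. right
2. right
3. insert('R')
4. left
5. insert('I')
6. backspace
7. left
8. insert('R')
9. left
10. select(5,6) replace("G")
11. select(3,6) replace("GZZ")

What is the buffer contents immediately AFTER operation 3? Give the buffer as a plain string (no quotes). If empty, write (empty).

Answer: VZRER

Derivation:
After op 1 (right): buf='VZER' cursor=1
After op 2 (right): buf='VZER' cursor=2
After op 3 (insert('R')): buf='VZRER' cursor=3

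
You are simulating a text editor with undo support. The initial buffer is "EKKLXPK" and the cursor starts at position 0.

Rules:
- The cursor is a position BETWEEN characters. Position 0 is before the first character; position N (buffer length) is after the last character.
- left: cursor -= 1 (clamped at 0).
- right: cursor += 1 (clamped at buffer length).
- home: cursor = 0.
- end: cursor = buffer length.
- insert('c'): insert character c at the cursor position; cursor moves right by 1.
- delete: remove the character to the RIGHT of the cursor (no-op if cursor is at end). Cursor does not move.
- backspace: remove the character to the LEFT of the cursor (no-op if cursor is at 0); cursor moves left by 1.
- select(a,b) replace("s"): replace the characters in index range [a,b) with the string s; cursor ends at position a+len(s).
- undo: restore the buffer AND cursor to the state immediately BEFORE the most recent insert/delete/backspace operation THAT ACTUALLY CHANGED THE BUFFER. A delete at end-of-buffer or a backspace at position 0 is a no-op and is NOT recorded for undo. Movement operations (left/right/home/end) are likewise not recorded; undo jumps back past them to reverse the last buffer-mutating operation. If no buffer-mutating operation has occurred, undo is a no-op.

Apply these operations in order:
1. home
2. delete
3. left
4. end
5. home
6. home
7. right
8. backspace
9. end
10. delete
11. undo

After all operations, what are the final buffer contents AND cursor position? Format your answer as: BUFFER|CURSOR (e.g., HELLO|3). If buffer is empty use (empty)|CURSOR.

After op 1 (home): buf='EKKLXPK' cursor=0
After op 2 (delete): buf='KKLXPK' cursor=0
After op 3 (left): buf='KKLXPK' cursor=0
After op 4 (end): buf='KKLXPK' cursor=6
After op 5 (home): buf='KKLXPK' cursor=0
After op 6 (home): buf='KKLXPK' cursor=0
After op 7 (right): buf='KKLXPK' cursor=1
After op 8 (backspace): buf='KLXPK' cursor=0
After op 9 (end): buf='KLXPK' cursor=5
After op 10 (delete): buf='KLXPK' cursor=5
After op 11 (undo): buf='KKLXPK' cursor=1

Answer: KKLXPK|1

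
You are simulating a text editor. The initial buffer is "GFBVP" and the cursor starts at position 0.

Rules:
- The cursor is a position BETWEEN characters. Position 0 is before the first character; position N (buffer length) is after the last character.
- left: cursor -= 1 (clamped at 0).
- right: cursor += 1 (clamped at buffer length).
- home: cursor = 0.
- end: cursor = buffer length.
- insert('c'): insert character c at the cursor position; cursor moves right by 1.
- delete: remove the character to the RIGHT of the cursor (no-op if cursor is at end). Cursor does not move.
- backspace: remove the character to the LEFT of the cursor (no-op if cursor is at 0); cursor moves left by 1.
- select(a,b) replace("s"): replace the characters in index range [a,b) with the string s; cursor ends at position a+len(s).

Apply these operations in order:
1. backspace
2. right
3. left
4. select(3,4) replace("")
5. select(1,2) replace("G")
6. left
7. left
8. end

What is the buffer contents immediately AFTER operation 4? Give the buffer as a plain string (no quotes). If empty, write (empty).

After op 1 (backspace): buf='GFBVP' cursor=0
After op 2 (right): buf='GFBVP' cursor=1
After op 3 (left): buf='GFBVP' cursor=0
After op 4 (select(3,4) replace("")): buf='GFBP' cursor=3

Answer: GFBP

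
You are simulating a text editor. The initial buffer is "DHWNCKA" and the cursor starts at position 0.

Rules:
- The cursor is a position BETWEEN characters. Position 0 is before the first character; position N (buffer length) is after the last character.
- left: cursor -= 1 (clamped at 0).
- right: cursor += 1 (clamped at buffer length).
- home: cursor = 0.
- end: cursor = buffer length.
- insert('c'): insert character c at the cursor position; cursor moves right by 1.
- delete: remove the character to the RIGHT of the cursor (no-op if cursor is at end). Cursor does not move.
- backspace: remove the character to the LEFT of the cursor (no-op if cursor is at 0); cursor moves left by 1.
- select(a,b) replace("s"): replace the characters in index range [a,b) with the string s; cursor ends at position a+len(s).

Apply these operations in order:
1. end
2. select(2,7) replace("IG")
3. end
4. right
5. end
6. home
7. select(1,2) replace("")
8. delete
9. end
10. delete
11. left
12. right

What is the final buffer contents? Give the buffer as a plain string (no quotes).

After op 1 (end): buf='DHWNCKA' cursor=7
After op 2 (select(2,7) replace("IG")): buf='DHIG' cursor=4
After op 3 (end): buf='DHIG' cursor=4
After op 4 (right): buf='DHIG' cursor=4
After op 5 (end): buf='DHIG' cursor=4
After op 6 (home): buf='DHIG' cursor=0
After op 7 (select(1,2) replace("")): buf='DIG' cursor=1
After op 8 (delete): buf='DG' cursor=1
After op 9 (end): buf='DG' cursor=2
After op 10 (delete): buf='DG' cursor=2
After op 11 (left): buf='DG' cursor=1
After op 12 (right): buf='DG' cursor=2

Answer: DG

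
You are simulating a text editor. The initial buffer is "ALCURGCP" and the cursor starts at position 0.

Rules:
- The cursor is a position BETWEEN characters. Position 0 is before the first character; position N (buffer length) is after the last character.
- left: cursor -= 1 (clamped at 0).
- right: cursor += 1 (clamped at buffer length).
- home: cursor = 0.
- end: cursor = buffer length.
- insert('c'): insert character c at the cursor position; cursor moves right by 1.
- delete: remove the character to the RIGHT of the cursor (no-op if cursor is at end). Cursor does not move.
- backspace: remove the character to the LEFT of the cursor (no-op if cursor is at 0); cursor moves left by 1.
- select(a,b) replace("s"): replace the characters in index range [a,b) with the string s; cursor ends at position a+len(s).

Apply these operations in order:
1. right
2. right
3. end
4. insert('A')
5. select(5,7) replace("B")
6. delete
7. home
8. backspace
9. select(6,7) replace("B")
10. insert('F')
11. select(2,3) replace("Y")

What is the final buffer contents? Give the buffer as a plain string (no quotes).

Answer: ALYURBBF

Derivation:
After op 1 (right): buf='ALCURGCP' cursor=1
After op 2 (right): buf='ALCURGCP' cursor=2
After op 3 (end): buf='ALCURGCP' cursor=8
After op 4 (insert('A')): buf='ALCURGCPA' cursor=9
After op 5 (select(5,7) replace("B")): buf='ALCURBPA' cursor=6
After op 6 (delete): buf='ALCURBA' cursor=6
After op 7 (home): buf='ALCURBA' cursor=0
After op 8 (backspace): buf='ALCURBA' cursor=0
After op 9 (select(6,7) replace("B")): buf='ALCURBB' cursor=7
After op 10 (insert('F')): buf='ALCURBBF' cursor=8
After op 11 (select(2,3) replace("Y")): buf='ALYURBBF' cursor=3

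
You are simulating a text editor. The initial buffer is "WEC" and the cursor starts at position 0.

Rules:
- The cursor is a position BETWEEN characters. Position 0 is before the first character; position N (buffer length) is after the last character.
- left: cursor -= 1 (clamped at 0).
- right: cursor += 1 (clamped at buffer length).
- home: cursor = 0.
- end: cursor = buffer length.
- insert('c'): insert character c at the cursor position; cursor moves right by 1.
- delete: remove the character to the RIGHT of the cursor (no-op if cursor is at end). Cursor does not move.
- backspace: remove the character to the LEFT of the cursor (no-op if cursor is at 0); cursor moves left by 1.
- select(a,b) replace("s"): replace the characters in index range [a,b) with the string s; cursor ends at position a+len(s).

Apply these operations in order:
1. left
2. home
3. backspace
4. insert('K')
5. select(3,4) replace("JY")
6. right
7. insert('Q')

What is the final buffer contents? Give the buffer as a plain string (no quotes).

After op 1 (left): buf='WEC' cursor=0
After op 2 (home): buf='WEC' cursor=0
After op 3 (backspace): buf='WEC' cursor=0
After op 4 (insert('K')): buf='KWEC' cursor=1
After op 5 (select(3,4) replace("JY")): buf='KWEJY' cursor=5
After op 6 (right): buf='KWEJY' cursor=5
After op 7 (insert('Q')): buf='KWEJYQ' cursor=6

Answer: KWEJYQ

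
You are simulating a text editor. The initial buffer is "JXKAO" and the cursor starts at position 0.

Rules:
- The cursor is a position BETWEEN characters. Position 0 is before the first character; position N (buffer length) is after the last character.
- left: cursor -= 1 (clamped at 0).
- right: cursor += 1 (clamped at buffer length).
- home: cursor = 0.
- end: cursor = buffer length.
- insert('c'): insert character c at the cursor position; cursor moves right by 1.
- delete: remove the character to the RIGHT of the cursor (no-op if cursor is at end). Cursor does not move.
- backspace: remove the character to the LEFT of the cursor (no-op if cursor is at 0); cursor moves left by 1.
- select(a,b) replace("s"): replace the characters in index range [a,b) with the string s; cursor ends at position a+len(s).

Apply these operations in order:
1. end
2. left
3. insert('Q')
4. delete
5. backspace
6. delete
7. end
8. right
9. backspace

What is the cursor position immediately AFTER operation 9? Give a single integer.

After op 1 (end): buf='JXKAO' cursor=5
After op 2 (left): buf='JXKAO' cursor=4
After op 3 (insert('Q')): buf='JXKAQO' cursor=5
After op 4 (delete): buf='JXKAQ' cursor=5
After op 5 (backspace): buf='JXKA' cursor=4
After op 6 (delete): buf='JXKA' cursor=4
After op 7 (end): buf='JXKA' cursor=4
After op 8 (right): buf='JXKA' cursor=4
After op 9 (backspace): buf='JXK' cursor=3

Answer: 3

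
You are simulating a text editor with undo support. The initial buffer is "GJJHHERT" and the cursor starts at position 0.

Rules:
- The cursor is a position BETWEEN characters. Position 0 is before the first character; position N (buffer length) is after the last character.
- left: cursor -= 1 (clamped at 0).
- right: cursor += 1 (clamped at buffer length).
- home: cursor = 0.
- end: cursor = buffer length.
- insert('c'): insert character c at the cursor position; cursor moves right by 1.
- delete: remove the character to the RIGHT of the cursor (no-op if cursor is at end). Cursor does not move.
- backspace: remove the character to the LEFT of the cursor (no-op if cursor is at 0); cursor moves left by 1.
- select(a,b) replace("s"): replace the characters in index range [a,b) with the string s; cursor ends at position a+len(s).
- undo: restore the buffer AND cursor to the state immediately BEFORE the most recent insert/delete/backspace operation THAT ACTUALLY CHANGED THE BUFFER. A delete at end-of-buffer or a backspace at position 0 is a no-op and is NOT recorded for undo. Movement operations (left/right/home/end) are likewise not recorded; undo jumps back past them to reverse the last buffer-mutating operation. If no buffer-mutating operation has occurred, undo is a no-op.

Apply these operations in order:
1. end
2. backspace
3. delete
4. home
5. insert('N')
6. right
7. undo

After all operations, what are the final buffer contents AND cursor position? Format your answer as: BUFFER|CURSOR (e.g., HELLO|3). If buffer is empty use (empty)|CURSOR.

Answer: GJJHHER|0

Derivation:
After op 1 (end): buf='GJJHHERT' cursor=8
After op 2 (backspace): buf='GJJHHER' cursor=7
After op 3 (delete): buf='GJJHHER' cursor=7
After op 4 (home): buf='GJJHHER' cursor=0
After op 5 (insert('N')): buf='NGJJHHER' cursor=1
After op 6 (right): buf='NGJJHHER' cursor=2
After op 7 (undo): buf='GJJHHER' cursor=0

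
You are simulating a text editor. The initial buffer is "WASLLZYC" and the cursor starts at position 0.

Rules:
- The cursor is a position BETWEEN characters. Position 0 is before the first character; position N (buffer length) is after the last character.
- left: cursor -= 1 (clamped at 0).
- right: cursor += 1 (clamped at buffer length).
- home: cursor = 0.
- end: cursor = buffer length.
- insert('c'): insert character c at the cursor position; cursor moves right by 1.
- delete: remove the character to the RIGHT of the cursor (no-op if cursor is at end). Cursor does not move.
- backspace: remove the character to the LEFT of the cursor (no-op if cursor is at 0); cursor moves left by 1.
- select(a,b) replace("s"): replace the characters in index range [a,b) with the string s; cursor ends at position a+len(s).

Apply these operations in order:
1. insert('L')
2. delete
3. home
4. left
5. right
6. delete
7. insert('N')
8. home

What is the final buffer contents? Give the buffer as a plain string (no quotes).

Answer: LNSLLZYC

Derivation:
After op 1 (insert('L')): buf='LWASLLZYC' cursor=1
After op 2 (delete): buf='LASLLZYC' cursor=1
After op 3 (home): buf='LASLLZYC' cursor=0
After op 4 (left): buf='LASLLZYC' cursor=0
After op 5 (right): buf='LASLLZYC' cursor=1
After op 6 (delete): buf='LSLLZYC' cursor=1
After op 7 (insert('N')): buf='LNSLLZYC' cursor=2
After op 8 (home): buf='LNSLLZYC' cursor=0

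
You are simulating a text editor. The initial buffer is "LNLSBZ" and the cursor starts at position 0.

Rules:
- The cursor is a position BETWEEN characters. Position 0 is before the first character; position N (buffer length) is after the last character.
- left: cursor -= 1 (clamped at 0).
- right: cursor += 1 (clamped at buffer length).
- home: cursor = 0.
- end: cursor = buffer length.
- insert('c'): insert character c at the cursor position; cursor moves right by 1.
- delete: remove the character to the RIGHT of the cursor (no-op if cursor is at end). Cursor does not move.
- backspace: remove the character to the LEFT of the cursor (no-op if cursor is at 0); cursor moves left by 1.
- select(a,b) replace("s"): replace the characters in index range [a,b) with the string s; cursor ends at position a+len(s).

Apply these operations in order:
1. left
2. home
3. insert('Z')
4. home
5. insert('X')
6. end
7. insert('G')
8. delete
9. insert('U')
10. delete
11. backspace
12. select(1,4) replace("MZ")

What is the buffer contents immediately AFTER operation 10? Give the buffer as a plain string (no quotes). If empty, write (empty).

After op 1 (left): buf='LNLSBZ' cursor=0
After op 2 (home): buf='LNLSBZ' cursor=0
After op 3 (insert('Z')): buf='ZLNLSBZ' cursor=1
After op 4 (home): buf='ZLNLSBZ' cursor=0
After op 5 (insert('X')): buf='XZLNLSBZ' cursor=1
After op 6 (end): buf='XZLNLSBZ' cursor=8
After op 7 (insert('G')): buf='XZLNLSBZG' cursor=9
After op 8 (delete): buf='XZLNLSBZG' cursor=9
After op 9 (insert('U')): buf='XZLNLSBZGU' cursor=10
After op 10 (delete): buf='XZLNLSBZGU' cursor=10

Answer: XZLNLSBZGU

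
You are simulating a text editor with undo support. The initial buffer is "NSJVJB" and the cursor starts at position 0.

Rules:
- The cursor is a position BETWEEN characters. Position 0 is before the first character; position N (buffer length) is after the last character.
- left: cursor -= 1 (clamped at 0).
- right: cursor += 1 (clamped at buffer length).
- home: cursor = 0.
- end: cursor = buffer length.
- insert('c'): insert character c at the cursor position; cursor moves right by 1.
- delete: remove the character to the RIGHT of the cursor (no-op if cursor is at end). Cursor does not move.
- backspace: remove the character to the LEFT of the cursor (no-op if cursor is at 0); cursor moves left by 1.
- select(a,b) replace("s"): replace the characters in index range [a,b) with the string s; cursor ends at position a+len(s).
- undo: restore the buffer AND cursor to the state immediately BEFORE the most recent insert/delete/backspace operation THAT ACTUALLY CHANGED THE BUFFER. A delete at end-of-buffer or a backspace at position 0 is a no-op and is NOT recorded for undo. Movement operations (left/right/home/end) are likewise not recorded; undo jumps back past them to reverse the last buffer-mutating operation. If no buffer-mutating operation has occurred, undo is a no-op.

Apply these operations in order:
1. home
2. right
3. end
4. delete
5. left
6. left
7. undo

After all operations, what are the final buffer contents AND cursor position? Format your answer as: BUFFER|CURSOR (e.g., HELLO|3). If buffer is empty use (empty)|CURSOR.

After op 1 (home): buf='NSJVJB' cursor=0
After op 2 (right): buf='NSJVJB' cursor=1
After op 3 (end): buf='NSJVJB' cursor=6
After op 4 (delete): buf='NSJVJB' cursor=6
After op 5 (left): buf='NSJVJB' cursor=5
After op 6 (left): buf='NSJVJB' cursor=4
After op 7 (undo): buf='NSJVJB' cursor=4

Answer: NSJVJB|4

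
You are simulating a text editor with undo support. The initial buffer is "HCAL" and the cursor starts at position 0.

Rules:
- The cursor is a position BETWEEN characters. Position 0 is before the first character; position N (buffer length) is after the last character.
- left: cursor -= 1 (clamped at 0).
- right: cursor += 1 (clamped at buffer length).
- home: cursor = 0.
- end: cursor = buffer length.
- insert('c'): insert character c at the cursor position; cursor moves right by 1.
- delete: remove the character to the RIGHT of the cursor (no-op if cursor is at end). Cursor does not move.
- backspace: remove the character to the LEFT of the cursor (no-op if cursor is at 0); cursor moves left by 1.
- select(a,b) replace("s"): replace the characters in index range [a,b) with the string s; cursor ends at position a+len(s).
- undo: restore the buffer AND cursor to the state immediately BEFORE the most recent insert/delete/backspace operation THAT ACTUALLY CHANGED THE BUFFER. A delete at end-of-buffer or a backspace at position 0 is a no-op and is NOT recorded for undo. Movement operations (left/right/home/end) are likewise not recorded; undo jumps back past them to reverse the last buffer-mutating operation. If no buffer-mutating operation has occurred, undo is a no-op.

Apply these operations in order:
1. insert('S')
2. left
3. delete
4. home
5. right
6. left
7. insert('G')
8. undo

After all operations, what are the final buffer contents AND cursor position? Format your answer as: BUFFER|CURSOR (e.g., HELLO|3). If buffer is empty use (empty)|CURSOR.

Answer: HCAL|0

Derivation:
After op 1 (insert('S')): buf='SHCAL' cursor=1
After op 2 (left): buf='SHCAL' cursor=0
After op 3 (delete): buf='HCAL' cursor=0
After op 4 (home): buf='HCAL' cursor=0
After op 5 (right): buf='HCAL' cursor=1
After op 6 (left): buf='HCAL' cursor=0
After op 7 (insert('G')): buf='GHCAL' cursor=1
After op 8 (undo): buf='HCAL' cursor=0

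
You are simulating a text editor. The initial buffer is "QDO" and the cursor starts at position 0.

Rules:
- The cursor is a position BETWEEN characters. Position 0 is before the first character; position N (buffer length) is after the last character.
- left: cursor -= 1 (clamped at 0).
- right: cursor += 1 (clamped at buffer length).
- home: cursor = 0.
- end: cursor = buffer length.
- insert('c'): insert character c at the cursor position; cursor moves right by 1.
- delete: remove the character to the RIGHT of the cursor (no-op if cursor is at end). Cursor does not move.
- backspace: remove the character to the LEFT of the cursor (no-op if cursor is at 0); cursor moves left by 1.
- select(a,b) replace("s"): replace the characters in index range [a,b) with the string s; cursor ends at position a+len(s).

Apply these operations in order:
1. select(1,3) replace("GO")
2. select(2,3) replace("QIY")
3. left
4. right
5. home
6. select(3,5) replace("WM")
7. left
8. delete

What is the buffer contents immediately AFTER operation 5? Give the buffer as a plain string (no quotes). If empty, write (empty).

Answer: QGQIY

Derivation:
After op 1 (select(1,3) replace("GO")): buf='QGO' cursor=3
After op 2 (select(2,3) replace("QIY")): buf='QGQIY' cursor=5
After op 3 (left): buf='QGQIY' cursor=4
After op 4 (right): buf='QGQIY' cursor=5
After op 5 (home): buf='QGQIY' cursor=0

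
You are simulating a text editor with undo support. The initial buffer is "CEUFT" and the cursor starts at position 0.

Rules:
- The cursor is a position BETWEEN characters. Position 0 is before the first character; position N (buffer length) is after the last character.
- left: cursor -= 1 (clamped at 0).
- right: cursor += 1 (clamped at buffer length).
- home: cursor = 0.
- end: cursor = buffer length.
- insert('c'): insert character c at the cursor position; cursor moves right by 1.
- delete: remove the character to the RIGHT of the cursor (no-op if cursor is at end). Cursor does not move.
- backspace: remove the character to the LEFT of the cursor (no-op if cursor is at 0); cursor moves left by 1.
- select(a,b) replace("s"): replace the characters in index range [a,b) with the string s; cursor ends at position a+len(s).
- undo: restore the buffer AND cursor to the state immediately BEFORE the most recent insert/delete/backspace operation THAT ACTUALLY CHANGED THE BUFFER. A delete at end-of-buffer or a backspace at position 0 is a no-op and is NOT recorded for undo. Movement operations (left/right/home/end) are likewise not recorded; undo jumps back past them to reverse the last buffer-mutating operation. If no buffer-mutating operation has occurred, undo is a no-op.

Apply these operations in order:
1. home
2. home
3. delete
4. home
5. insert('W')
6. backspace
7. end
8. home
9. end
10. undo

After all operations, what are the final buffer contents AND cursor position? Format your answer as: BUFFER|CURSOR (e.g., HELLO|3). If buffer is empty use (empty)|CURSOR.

After op 1 (home): buf='CEUFT' cursor=0
After op 2 (home): buf='CEUFT' cursor=0
After op 3 (delete): buf='EUFT' cursor=0
After op 4 (home): buf='EUFT' cursor=0
After op 5 (insert('W')): buf='WEUFT' cursor=1
After op 6 (backspace): buf='EUFT' cursor=0
After op 7 (end): buf='EUFT' cursor=4
After op 8 (home): buf='EUFT' cursor=0
After op 9 (end): buf='EUFT' cursor=4
After op 10 (undo): buf='WEUFT' cursor=1

Answer: WEUFT|1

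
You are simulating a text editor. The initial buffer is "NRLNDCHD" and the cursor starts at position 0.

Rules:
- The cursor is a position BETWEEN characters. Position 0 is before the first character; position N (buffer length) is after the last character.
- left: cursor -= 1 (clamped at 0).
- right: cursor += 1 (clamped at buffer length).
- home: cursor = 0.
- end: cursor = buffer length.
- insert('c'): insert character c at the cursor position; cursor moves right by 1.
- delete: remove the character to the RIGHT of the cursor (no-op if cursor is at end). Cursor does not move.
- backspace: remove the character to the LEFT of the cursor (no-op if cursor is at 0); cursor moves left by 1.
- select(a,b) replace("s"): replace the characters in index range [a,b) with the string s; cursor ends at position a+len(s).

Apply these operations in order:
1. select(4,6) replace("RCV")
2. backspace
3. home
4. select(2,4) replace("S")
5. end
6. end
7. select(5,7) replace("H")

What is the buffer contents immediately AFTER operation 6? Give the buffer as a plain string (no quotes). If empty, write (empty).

After op 1 (select(4,6) replace("RCV")): buf='NRLNRCVHD' cursor=7
After op 2 (backspace): buf='NRLNRCHD' cursor=6
After op 3 (home): buf='NRLNRCHD' cursor=0
After op 4 (select(2,4) replace("S")): buf='NRSRCHD' cursor=3
After op 5 (end): buf='NRSRCHD' cursor=7
After op 6 (end): buf='NRSRCHD' cursor=7

Answer: NRSRCHD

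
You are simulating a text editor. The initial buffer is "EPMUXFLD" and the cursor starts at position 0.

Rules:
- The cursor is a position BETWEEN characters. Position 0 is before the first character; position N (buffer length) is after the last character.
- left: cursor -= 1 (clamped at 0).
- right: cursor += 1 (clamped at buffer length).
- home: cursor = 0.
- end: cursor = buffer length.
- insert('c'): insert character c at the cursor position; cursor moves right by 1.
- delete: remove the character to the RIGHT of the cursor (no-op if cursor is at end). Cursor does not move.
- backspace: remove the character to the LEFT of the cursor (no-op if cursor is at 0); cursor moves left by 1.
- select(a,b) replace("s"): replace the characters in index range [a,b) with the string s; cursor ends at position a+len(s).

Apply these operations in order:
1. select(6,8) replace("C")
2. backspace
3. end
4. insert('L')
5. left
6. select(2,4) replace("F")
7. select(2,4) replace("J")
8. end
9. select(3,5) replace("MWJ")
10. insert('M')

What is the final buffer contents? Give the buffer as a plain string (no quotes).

Answer: EPJMWJM

Derivation:
After op 1 (select(6,8) replace("C")): buf='EPMUXFC' cursor=7
After op 2 (backspace): buf='EPMUXF' cursor=6
After op 3 (end): buf='EPMUXF' cursor=6
After op 4 (insert('L')): buf='EPMUXFL' cursor=7
After op 5 (left): buf='EPMUXFL' cursor=6
After op 6 (select(2,4) replace("F")): buf='EPFXFL' cursor=3
After op 7 (select(2,4) replace("J")): buf='EPJFL' cursor=3
After op 8 (end): buf='EPJFL' cursor=5
After op 9 (select(3,5) replace("MWJ")): buf='EPJMWJ' cursor=6
After op 10 (insert('M')): buf='EPJMWJM' cursor=7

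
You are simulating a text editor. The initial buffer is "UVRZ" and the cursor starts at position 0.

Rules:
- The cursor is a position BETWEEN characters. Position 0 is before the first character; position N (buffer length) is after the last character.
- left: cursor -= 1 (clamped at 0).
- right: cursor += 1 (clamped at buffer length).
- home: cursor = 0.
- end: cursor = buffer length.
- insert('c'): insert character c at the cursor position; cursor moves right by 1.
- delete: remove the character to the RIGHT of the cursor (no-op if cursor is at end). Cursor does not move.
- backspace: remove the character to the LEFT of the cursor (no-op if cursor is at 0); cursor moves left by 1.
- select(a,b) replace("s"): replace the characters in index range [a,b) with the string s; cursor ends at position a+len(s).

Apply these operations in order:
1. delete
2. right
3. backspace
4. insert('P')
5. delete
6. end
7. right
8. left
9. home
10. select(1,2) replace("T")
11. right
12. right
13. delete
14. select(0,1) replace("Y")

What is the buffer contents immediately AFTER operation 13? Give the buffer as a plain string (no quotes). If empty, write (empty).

Answer: PT

Derivation:
After op 1 (delete): buf='VRZ' cursor=0
After op 2 (right): buf='VRZ' cursor=1
After op 3 (backspace): buf='RZ' cursor=0
After op 4 (insert('P')): buf='PRZ' cursor=1
After op 5 (delete): buf='PZ' cursor=1
After op 6 (end): buf='PZ' cursor=2
After op 7 (right): buf='PZ' cursor=2
After op 8 (left): buf='PZ' cursor=1
After op 9 (home): buf='PZ' cursor=0
After op 10 (select(1,2) replace("T")): buf='PT' cursor=2
After op 11 (right): buf='PT' cursor=2
After op 12 (right): buf='PT' cursor=2
After op 13 (delete): buf='PT' cursor=2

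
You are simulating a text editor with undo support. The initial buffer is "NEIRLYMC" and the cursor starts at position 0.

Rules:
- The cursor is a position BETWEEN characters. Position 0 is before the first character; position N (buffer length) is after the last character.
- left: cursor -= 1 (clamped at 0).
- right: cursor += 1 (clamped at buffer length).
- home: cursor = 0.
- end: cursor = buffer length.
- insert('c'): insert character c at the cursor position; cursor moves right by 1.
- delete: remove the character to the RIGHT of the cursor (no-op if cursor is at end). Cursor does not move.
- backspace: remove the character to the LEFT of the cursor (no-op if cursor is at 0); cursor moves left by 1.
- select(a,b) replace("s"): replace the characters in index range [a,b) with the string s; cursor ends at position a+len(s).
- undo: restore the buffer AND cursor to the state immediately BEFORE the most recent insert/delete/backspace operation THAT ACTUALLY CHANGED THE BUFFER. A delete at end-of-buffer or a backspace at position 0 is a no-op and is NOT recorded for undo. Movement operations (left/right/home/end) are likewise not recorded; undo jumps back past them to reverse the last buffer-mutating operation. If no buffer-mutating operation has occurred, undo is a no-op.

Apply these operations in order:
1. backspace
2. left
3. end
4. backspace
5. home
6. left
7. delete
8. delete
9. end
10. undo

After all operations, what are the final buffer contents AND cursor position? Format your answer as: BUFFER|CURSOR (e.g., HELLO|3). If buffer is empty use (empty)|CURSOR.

Answer: EIRLYM|0

Derivation:
After op 1 (backspace): buf='NEIRLYMC' cursor=0
After op 2 (left): buf='NEIRLYMC' cursor=0
After op 3 (end): buf='NEIRLYMC' cursor=8
After op 4 (backspace): buf='NEIRLYM' cursor=7
After op 5 (home): buf='NEIRLYM' cursor=0
After op 6 (left): buf='NEIRLYM' cursor=0
After op 7 (delete): buf='EIRLYM' cursor=0
After op 8 (delete): buf='IRLYM' cursor=0
After op 9 (end): buf='IRLYM' cursor=5
After op 10 (undo): buf='EIRLYM' cursor=0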